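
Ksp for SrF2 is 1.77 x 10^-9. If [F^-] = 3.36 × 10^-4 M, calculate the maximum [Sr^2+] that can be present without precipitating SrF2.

SrF2(s) <=> Sr^2+ + 2 F^-
Ksp = [Sr^2+][F^-]^2
Precipitation begins when Q = Ksp. With [F^-] = 3.36 × 10^-4 M:
1.77 x 10^-9 = (3.36 × 10^-4)^2 × [Sr^2+]
[Sr^2+] = (1.77 x 10^-9 / 1.129 × 10^-7) = 1.57 × 10^-2 M

[Sr^2+] = 1.57e-2 M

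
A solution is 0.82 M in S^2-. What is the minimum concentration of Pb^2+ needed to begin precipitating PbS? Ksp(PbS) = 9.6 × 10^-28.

PbS(s) ⇌ Pb^2+(aq) + S^2-(aq)
Ksp = [Pb^2+][S^2-]
Precipitation begins when Q = Ksp. With [S^2-] = 0.82 M:
9.6 × 10^-28 = (0.82) × [Pb^2+]
[Pb^2+] = (9.6 × 10^-28 / 8.2 × 10^-1) = 1.2 x 10^-27 M

1.2 × 10^-27 M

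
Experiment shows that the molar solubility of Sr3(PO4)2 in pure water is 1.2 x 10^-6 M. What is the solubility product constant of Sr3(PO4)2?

Sr3(PO4)2(s) ⇌ 3 Sr^2+(aq) + 2 PO4^3-(aq)
Let s = molar solubility. Then [Sr^2+] = 3s and [PO4^3-] = 2s.
Ksp = [Sr^2+]^3[PO4^3-]^2
Substituting: Ksp = (3s)^3(2s)^2 = 108s^5
Ksp = 108 × (1.2 x 10^-6)^5 = 2.7 x 10^-28

Ksp ≈ 2.7 × 10^-28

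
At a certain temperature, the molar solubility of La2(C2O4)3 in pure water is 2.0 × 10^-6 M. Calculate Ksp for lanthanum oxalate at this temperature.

Ksp = 3.5 × 10^-27

La2(C2O4)3(s) <=> 2 La^3+(aq) + 3 C2O4^2-(aq)
If s mol/L of La2(C2O4)3 dissolves, [La^3+] = 2s and [C2O4^2-] = 3s.
Ksp = [La^3+]^2[C2O4^2-]^3
Ksp = (2s)^2(3s)^3 = 108s^5
Ksp = 108 × (2.0 x 10^-6)^5 = 3.5 × 10^-27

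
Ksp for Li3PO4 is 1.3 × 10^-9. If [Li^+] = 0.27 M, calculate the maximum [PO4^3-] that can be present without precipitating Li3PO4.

[PO4^3-] ≈ 6.6 x 10^-8 M

Li3PO4(s) ⇌ 3 Li^+ + PO4^3-
Ksp = [Li^+]^3[PO4^3-]
Precipitation begins when Q = Ksp. With [Li^+] = 0.27 M:
1.3 × 10^-9 = (0.27)^3 × [PO4^3-]
[PO4^3-] = (1.3 × 10^-9 / 1.97 × 10^-2) = 6.6 × 10^-8 M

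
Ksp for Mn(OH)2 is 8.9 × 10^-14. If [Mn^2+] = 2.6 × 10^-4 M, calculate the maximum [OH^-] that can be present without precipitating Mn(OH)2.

Mn(OH)2(s) <=> Mn^2+ + 2 OH^-
Ksp = [Mn^2+][OH^-]^2
Precipitation begins when Q = Ksp. With [Mn^2+] = 2.6 × 10^-4 M:
8.9 × 10^-14 = (2.6 × 10^-4) × [OH^-]^2
[OH^-] = (8.9 × 10^-14 / 2.6 × 10^-4)^(1/2) = 1.9 × 10^-5 M

[OH^-] ≈ 1.9 × 10^-5 M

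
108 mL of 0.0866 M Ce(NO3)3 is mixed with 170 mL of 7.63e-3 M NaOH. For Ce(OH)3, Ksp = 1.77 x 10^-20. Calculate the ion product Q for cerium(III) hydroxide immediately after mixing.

Total volume = 108 + 170 = 278 mL.
[Ce^3+] = 8.66 × 10^-2 × (108/278) = 3.364 x 10^-2 M
[OH^-] = 7.63 × 10^-3 × (170/278) = 4.666 x 10^-3 M
Ce(OH)3(s) <=> Ce^3+(aq) + 3 OH^-(aq), so Q = [Ce^3+][OH^-]^3
Q = (3.364 x 10^-2)(4.666 × 10^-3)^3 = 3.42 × 10^-9
Q > Ksp, so Ce(OH)3 will precipitate.

Q ≈ 3.42 × 10^-9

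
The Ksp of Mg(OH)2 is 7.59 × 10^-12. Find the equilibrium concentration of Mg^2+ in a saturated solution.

Mg(OH)2(s) <=> Mg^2+(aq) + 2 OH^-(aq)
Ksp = [Mg^2+][OH^-]^2
Let s = molar solubility. Then [Mg^2+] = s and [OH^-] = 2s.
So Ksp = s × (2s)^2 = 4s^3
Solving, s = (7.59 × 10^-12/4)^(1/3) = 1.238 x 10^-4 M
[Mg^2+] = s = 1.24 × 10^-4 M

1.24 x 10^-4 M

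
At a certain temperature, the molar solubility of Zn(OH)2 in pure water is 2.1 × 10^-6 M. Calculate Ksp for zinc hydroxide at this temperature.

Zn(OH)2(s) ⇌ Zn^2+(aq) + 2 OH^-(aq)
For each mole of Zn(OH)2 that dissolves: [Zn^2+] = s, [OH^-] = 2s.
Ksp = [Zn^2+][OH^-]^2
So Ksp = s × (2s)^2 = 4s^3
Ksp = 4 × (2.1 x 10^-6)^3 = 3.7 x 10^-17

Ksp ≈ 3.7e-17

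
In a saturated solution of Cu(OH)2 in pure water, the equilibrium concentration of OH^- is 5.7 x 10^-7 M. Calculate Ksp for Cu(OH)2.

Ksp = 9.3e-20

Cu(OH)2(s) ⇌ Cu^2+ + 2 OH^-
Stoichiometry gives [Cu^2+] = (1/2)[OH^-] = 2.85 × 10^-7 M.
Ksp = [Cu^2+][OH^-]^2
Ksp = 2.85 × 10^-7 × (5.7 × 10^-7)^2 = 9.3 × 10^-20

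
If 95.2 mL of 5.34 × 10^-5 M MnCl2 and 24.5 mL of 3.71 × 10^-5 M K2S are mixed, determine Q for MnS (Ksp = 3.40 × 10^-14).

Q = 3.23e-10

Total volume = 95.2 + 24.5 = 119.7 mL.
[Mn^2+] = 5.34 × 10^-5 × (95.2/119.7) = 4.247 x 10^-5 M
[S^2-] = 3.71 × 10^-5 × (24.5/119.7) = 7.594 x 10^-6 M
MnS(s) ⇌ Mn^2+(aq) + S^2-(aq), so Q = [Mn^2+][S^2-]
Q = (4.247 × 10^-5)(7.594 × 10^-6) = 3.23 × 10^-10
Q > Ksp, so MnS will precipitate.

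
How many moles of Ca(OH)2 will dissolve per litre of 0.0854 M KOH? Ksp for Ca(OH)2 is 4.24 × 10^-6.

5.81 × 10^-4 M

Ca(OH)2(s) ⇌ Ca^2+ + 2 OH^-
Ksp = [Ca^2+][OH^-]^2
If s mol/L dissolves here, [Ca^2+] = s, [OH^-] = 0.0854 + 2s ≈ 0.0854 (Ksp is small, so little additional dissolves).
Ksp ≈ s × (0.0854)^2
s = 5.81 × 10^-4 M
Check: 2s = 1.2 × 10^-3 ≪ 0.0854, so the approximation is valid.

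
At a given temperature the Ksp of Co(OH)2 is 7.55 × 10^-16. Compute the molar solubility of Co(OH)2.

5.74 x 10^-6 M

Co(OH)2(s) ⇌ Co^2+(aq) + 2 OH^-(aq)
Ksp = [Co^2+][OH^-]^2
For each mole of Co(OH)2 that dissolves: [Co^2+] = s, [OH^-] = 2s.
Ksp = s(2s)^2 = 4s^3
s = (7.55 × 10^-16 / 4)^(1/3) = 5.74 x 10^-6 M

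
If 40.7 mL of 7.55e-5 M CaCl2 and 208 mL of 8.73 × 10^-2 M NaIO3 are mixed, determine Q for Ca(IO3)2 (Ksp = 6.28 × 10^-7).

Total volume = 40.7 + 208 = 248.7 mL.
[Ca^2+] = 7.55 × 10^-5 × (40.7/248.7) = 1.236 x 10^-5 M
[IO3^-] = 8.73 × 10^-2 × (208/248.7) = 7.301 × 10^-2 M
Ca(IO3)2(s) <=> Ca^2+(aq) + 2 IO3^-(aq), so Q = [Ca^2+][IO3^-]^2
Q = (1.236 x 10^-5)(7.301 x 10^-2)^2 = 6.59 × 10^-8
Q < Ksp, so no precipitate of Ca(IO3)2 forms.

Q = 6.59 × 10^-8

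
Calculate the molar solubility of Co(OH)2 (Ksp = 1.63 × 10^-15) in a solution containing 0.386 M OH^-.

Co(OH)2(s) ⇌ Co^2+(aq) + 2 OH^-(aq)
Ksp = [Co^2+][OH^-]^2
Let s = moles of Co(OH)2 that dissolve per litre. [Co^2+] = s, [OH^-] = 0.386 + 2s ≈ 0.386 (common-ion effect: OH^- is already 0.386 M).
Ksp ≈ s × (0.386)^2
s = 1.09 × 10^-14 M
Check: 2s = 2.2 x 10^-14 ≪ 0.386, so the approximation is valid.

1.09 × 10^-14 M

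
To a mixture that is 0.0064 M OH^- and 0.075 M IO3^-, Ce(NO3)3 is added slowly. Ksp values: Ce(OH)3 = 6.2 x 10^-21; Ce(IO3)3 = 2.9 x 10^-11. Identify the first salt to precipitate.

Ce(OH)3

Precipitation of each salt starts when its ion product equals its Ksp.
For Ce(OH)3: 6.2 x 10^-21 = (0.0064)^3 × [Ce^3+]  ⇒  [Ce^3+] = 2.4 × 10^-14 M.
For Ce(IO3)3: 2.9 x 10^-11 = (0.075)^3 × [Ce^3+]  ⇒  [Ce^3+] = 6.9 x 10^-8 M.
The salt with the lower threshold [Ce^3+] precipitates first: Ce(OH)3.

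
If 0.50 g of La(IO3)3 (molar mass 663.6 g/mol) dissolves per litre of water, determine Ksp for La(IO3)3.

Molar solubility s = (5.0 × 10^-1 g/L) / (663.6 g/mol) = 7.53 × 10^-4 M.
La(IO3)3(s) ⇌ La^3+ + 3 IO3^-
For each mole of La(IO3)3 that dissolves: [La^3+] = s, [IO3^-] = 3s.
Ksp = [La^3+][IO3^-]^3
So Ksp = s × (3s)^3 = 27s^4
With s = 7.53 x 10^-4: Ksp = 8.7 × 10^-12

Ksp = 8.7 x 10^-12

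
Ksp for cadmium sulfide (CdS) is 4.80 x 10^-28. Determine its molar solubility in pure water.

CdS(s) ⇌ Cd^2+ + S^2-
Ksp = [Cd^2+][S^2-]
With molar solubility s: [Cd^2+] = s, [S^2-] = s.
Ksp = (s)(s) = s^2
s = √(4.80 x 10^-28) = 2.19 x 10^-14 M

s = 2.19 x 10^-14 M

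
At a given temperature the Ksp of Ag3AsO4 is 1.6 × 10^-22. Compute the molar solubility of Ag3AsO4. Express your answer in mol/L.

Ag3AsO4(s) <=> 3 Ag^+(aq) + AsO4^3-(aq)
Ksp = [Ag^+]^3[AsO4^3-]
With molar solubility s: [Ag^+] = 3s, [AsO4^3-] = s.
So Ksp = (3s)^3 × s = 27s^4
s = (1.6 × 10^-22 / 27)^(1/4) = 1.6 x 10^-6 M

s = 1.6 × 10^-6 M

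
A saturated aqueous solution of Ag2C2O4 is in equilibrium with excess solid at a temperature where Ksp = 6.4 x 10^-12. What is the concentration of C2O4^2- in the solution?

Ag2C2O4(s) <=> 2 Ag^+ + C2O4^2-
Ksp = [Ag^+]^2[C2O4^2-]
If s mol/L of Ag2C2O4 dissolves, [Ag^+] = 2s and [C2O4^2-] = s.
Ksp = (2s)^2s = 4s^3
s^3 = 6.4 x 10^-12 / 4, so s = 1.17 × 10^-4 M
[C2O4^2-] = s = 1.2 × 10^-4 M

1.2 x 10^-4 M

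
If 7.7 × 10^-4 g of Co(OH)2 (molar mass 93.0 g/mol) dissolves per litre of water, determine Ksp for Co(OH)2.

Molar solubility s = (7.7 x 10^-4 g/L) / (93.0 g/mol) = 8.28 × 10^-6 M.
Co(OH)2(s) <=> Co^2+(aq) + 2 OH^-(aq)
For each mole of Co(OH)2 that dissolves: [Co^2+] = s, [OH^-] = 2s.
Ksp = [Co^2+][OH^-]^2
So Ksp = s × (2s)^2 = 4s^3
With s = 8.28 x 10^-6: Ksp = 2.3 x 10^-15

2.3 × 10^-15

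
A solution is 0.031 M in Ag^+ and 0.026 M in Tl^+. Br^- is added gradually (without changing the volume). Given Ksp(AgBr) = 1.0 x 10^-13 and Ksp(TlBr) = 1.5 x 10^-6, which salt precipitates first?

Precipitation of each salt starts when its ion product equals its Ksp.
For AgBr: 1.0 x 10^-13 = 0.031 × [Br^-]  ⇒  [Br^-] = 3.2 x 10^-12 M.
For TlBr: 1.5 x 10^-6 = 0.026 × [Br^-]  ⇒  [Br^-] = 5.8 × 10^-5 M.
The salt with the lower threshold [Br^-] precipitates first: AgBr.

AgBr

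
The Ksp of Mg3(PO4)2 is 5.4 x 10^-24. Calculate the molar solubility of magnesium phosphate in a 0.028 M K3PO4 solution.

Mg3(PO4)2(s) <=> 3 Mg^2+ + 2 PO4^3-
Ksp = [Mg^2+]^3[PO4^3-]^2
Let s = moles of Mg3(PO4)2 that dissolve per litre. [Mg^2+] = 3s, [PO4^3-] = 0.028 + 2s ≈ 0.028 (Ksp is small, so little additional dissolves).
Ksp ≈ (3s)^3 × (0.028)^2
s = 6.3 x 10^-8 M
Check: 2s = 1.3 × 10^-7 ≪ 0.028, so the approximation is valid.

s ≈ 6.3 x 10^-8 M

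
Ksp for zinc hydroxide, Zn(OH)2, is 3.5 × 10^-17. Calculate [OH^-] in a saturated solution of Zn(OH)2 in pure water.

[OH^-] ≈ 4.1e-6 M

Zn(OH)2(s) ⇌ Zn^2+ + 2 OH^-
Ksp = [Zn^2+][OH^-]^2
For each mole of Zn(OH)2 that dissolves: [Zn^2+] = s, [OH^-] = 2s.
So Ksp = s × (2s)^2 = 4s^3
s = (3.5 × 10^-17 / 4)^(1/3) = 2.06 x 10^-6 M
[OH^-] = 2s = 4.1 × 10^-6 M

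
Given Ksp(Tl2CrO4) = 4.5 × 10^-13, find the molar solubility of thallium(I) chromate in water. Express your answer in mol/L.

s = 4.8 × 10^-5 M

Tl2CrO4(s) ⇌ 2 Tl^+ + CrO4^2-
Ksp = [Tl^+]^2[CrO4^2-]
Let s = molar solubility. Then [Tl^+] = 2s and [CrO4^2-] = s.
Ksp = (2s)^2s = 4s^3
s = (4.5 × 10^-13 / 4)^(1/3) = 4.8 × 10^-5 M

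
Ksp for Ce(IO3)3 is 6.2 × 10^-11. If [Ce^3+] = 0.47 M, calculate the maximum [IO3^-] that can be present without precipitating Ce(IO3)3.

[IO3^-] ≈ 5.1 × 10^-4 M

Ce(IO3)3(s) ⇌ Ce^3+ + 3 IO3^-
Ksp = [Ce^3+][IO3^-]^3
Precipitation begins when Q = Ksp. With [Ce^3+] = 0.47 M:
6.2 × 10^-11 = (0.47) × [IO3^-]^3
[IO3^-] = (6.2 × 10^-11 / 4.7 × 10^-1)^(1/3) = 5.1 × 10^-4 M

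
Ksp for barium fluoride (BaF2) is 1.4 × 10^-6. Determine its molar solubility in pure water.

BaF2(s) ⇌ Ba^2+ + 2 F^-
Ksp = [Ba^2+][F^-]^2
If s mol/L of BaF2 dissolves, [Ba^2+] = s and [F^-] = 2s.
Substituting: Ksp = s(2s)^2 = 4s^3
Solving, s = (1.4 × 10^-6/4)^(1/3) = 7.0 × 10^-3 M

s ≈ 7.0e-3 M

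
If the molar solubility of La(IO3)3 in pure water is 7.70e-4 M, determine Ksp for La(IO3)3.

La(IO3)3(s) ⇌ La^3+ + 3 IO3^-
Let s = molar solubility. Then [La^3+] = s and [IO3^-] = 3s.
Ksp = [La^3+][IO3^-]^3
So Ksp = s × (3s)^3 = 27s^4
Ksp = 27 × (7.70 × 10^-4)^4 = 9.49 × 10^-12

Ksp ≈ 9.49e-12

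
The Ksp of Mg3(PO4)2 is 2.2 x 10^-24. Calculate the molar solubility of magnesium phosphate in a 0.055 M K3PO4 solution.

s ≈ 3.0e-8 M

Mg3(PO4)2(s) ⇌ 3 Mg^2+(aq) + 2 PO4^3-(aq)
Ksp = [Mg^2+]^3[PO4^3-]^2
Let s = moles of Mg3(PO4)2 that dissolve per litre. [Mg^2+] = 3s, [PO4^3-] = 0.055 + 2s ≈ 0.055 (since PO4^3- from K3PO4 dominates).
Ksp ≈ (3s)^3 × (0.055)^2
s = 3.0 x 10^-8 M
Check: 2s = 6.0 × 10^-8 ≪ 0.055, so the approximation is valid.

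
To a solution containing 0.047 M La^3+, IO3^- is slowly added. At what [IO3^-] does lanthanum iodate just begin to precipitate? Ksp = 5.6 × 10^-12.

La(IO3)3(s) <=> La^3+ + 3 IO3^-
Ksp = [La^3+][IO3^-]^3
Precipitation begins when Q = Ksp. With [La^3+] = 0.047 M:
5.6 × 10^-12 = (0.047) × [IO3^-]^3
[IO3^-] = (5.6 × 10^-12 / 4.7 × 10^-2)^(1/3) = 4.9 × 10^-4 M

4.9 × 10^-4 M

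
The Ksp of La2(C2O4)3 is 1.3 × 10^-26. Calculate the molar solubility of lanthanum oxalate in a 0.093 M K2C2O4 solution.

La2(C2O4)3(s) ⇌ 2 La^3+(aq) + 3 C2O4^2-(aq)
Ksp = [La^3+]^2[C2O4^2-]^3
Let s = moles of La2(C2O4)3 that dissolve per litre. [La^3+] = 2s, [C2O4^2-] = 0.093 + 3s ≈ 0.093 (since C2O4^2- from K2C2O4 dominates).
Ksp ≈ (2s)^2 × (0.093)^3
s = 2.0 × 10^-12 M
Check: 3s = 6.0 × 10^-12 ≪ 0.093, so the approximation is valid.

s ≈ 2.0 × 10^-12 M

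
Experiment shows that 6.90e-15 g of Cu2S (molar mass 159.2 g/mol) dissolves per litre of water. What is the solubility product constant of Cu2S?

Ksp ≈ 3.26 × 10^-49

Molar solubility s = (6.90 × 10^-15 g/L) / (159.2 g/mol) = 4.334 × 10^-17 M.
Cu2S(s) ⇌ 2 Cu^+ + S^2-
Let s = molar solubility. Then [Cu^+] = 2s and [S^2-] = s.
Ksp = [Cu^+]^2[S^2-]
Ksp = (2s)^2s = 4s^3
Ksp = 4 × (4.334 × 10^-17)^3 = 3.26 × 10^-49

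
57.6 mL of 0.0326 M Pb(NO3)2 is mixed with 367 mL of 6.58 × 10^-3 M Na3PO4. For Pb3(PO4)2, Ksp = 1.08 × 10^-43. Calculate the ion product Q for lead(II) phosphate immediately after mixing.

Q ≈ 2.80 × 10^-12

Total volume = 57.6 + 367 = 424.6 mL.
[Pb^2+] = 3.26 × 10^-2 × (57.6/424.6) = 4.422 × 10^-3 M
[PO4^3-] = 6.58 × 10^-3 × (367/424.6) = 5.687 × 10^-3 M
Pb3(PO4)2(s) <=> 3 Pb^2+ + 2 PO4^3-, so Q = [Pb^2+]^3[PO4^3-]^2
Q = (4.422 × 10^-3)^3(5.687 x 10^-3)^2 = 2.80 × 10^-12
Q > Ksp, so Pb3(PO4)2 will precipitate.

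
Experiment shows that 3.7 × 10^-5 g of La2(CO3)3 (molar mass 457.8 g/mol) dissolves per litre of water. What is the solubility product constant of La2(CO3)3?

Molar solubility s = (3.7 × 10^-5 g/L) / (457.8 g/mol) = 8.08 × 10^-8 M.
La2(CO3)3(s) <=> 2 La^3+(aq) + 3 CO3^2-(aq)
With molar solubility s: [La^3+] = 2s, [CO3^2-] = 3s.
Ksp = [La^3+]^2[CO3^2-]^3
So Ksp = (2s)^2 × (3s)^3 = 108s^5
Ksp = 108 × (8.08 × 10^-8)^5 = 3.7 x 10^-34

3.7 × 10^-34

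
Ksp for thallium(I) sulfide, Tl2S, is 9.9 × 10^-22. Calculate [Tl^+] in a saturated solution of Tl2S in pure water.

[Tl^+] ≈ 1.3 × 10^-7 M

Tl2S(s) ⇌ 2 Tl^+ + S^2-
Ksp = [Tl^+]^2[S^2-]
If s mol/L of Tl2S dissolves, [Tl^+] = 2s and [S^2-] = s.
Ksp = (2s)^2s = 4s^3
s = (9.9 × 10^-22 / 4)^(1/3) = 6.28 × 10^-8 M
[Tl^+] = 2s = 1.3 x 10^-7 M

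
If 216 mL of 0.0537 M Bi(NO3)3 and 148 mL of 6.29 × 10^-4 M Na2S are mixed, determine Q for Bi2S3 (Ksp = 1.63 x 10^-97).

Total volume = 216 + 148 = 364 mL.
[Bi^3+] = 5.37 x 10^-2 × (216/364) = 3.187 × 10^-2 M
[S^2-] = 6.29 x 10^-4 × (148/364) = 2.557 × 10^-4 M
Bi2S3(s) ⇌ 2 Bi^3+(aq) + 3 S^2-(aq), so Q = [Bi^3+]^2[S^2-]^3
Q = (3.187 × 10^-2)^2(2.557 × 10^-4)^3 = 1.70 × 10^-14
Q > Ksp, so Bi2S3 will precipitate.

Q = 1.70 × 10^-14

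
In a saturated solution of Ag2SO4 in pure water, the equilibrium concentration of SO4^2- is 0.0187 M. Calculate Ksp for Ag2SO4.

Ag2SO4(s) ⇌ 2 Ag^+(aq) + SO4^2-(aq)
Stoichiometry gives [Ag^+] = (2/1)[SO4^2-] = 3.740 x 10^-2 M.
Ksp = [Ag^+]^2[SO4^2-]
Ksp = (3.740 × 10^-2)^2 × 1.87 × 10^-2 = 2.62 × 10^-5

Ksp ≈ 2.62 × 10^-5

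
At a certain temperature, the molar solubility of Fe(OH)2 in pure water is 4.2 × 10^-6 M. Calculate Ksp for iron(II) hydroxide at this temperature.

3.0e-16

Fe(OH)2(s) ⇌ Fe^2+ + 2 OH^-
With molar solubility s: [Fe^2+] = s, [OH^-] = 2s.
Ksp = [Fe^2+][OH^-]^2
Ksp = s(2s)^2 = 4s^3
Ksp = 4 × (4.2 × 10^-6)^3 = 3.0 x 10^-16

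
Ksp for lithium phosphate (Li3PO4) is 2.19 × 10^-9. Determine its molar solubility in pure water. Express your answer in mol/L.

3.00e-3 M

Li3PO4(s) ⇌ 3 Li^+(aq) + PO4^3-(aq)
Ksp = [Li^+]^3[PO4^3-]
If s mol/L of Li3PO4 dissolves, [Li^+] = 3s and [PO4^3-] = s.
Ksp = (3s)^3s = 27s^4
Solving, s = (2.19 × 10^-9/27)^(1/4) = 3.00 × 10^-3 M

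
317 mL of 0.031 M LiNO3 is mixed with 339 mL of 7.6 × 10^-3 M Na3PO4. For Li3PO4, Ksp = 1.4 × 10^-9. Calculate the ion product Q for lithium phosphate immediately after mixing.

Q ≈ 1.3 x 10^-8

Total volume = 317 + 339 = 656 mL.
[Li^+] = 3.1 x 10^-2 × (317/656) = 1.50 × 10^-2 M
[PO4^3-] = 7.6 × 10^-3 × (339/656) = 3.93 x 10^-3 M
Li3PO4(s) ⇌ 3 Li^+ + PO4^3-, so Q = [Li^+]^3[PO4^3-]
Q = (1.50 × 10^-2)^3(3.93 × 10^-3) = 1.3 x 10^-8
Q > Ksp, so Li3PO4 will precipitate.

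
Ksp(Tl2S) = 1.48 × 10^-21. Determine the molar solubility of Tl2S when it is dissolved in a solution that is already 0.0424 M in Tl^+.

s = 8.23e-19 M

Tl2S(s) <=> 2 Tl^+ + S^2-
Ksp = [Tl^+]^2[S^2-]
If s mol/L dissolves here, [Tl^+] = 0.0424 + 2s ≈ 0.0424, [S^2-] = s (Ksp is small, so little additional dissolves).
Ksp ≈ (0.0424)^2 × s
s = 8.23 x 10^-19 M
Check: 2s = 1.6 × 10^-18 ≪ 0.0424, so the approximation is valid.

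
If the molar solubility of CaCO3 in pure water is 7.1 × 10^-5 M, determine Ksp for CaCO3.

Ksp = 5.0 × 10^-9

CaCO3(s) <=> Ca^2+ + CO3^2-
With molar solubility s: [Ca^2+] = s, [CO3^2-] = s.
Ksp = [Ca^2+][CO3^2-]
Ksp = s × s = s^2
Ksp = (7.1 × 10^-5)^2 = 5.0 × 10^-9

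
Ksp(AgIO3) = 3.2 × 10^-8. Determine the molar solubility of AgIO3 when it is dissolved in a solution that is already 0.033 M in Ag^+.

AgIO3(s) ⇌ Ag^+(aq) + IO3^-(aq)
Ksp = [Ag^+][IO3^-]
If s mol/L dissolves here, [Ag^+] = 0.033 + s ≈ 0.033, [IO3^-] = s (common-ion effect: Ag^+ is already 0.033 M).
Ksp ≈ 0.033 × s
s = 9.7 × 10^-7 M
Check: s = 9.7 × 10^-7 ≪ 0.033, so the approximation is valid.

s ≈ 9.7e-7 M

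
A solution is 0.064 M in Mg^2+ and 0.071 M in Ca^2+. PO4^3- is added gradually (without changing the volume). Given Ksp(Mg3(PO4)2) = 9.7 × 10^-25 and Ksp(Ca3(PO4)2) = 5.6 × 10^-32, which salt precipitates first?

Ca3(PO4)2

Precipitation of each salt starts when its ion product equals its Ksp.
For Mg3(PO4)2: 9.7 × 10^-25 = (0.064)^3 × [PO4^3-]^2  ⇒  [PO4^3-] = 6.1 × 10^-11 M.
For Ca3(PO4)2: 5.6 × 10^-32 = (0.071)^3 × [PO4^3-]^2  ⇒  [PO4^3-] = 1.3 × 10^-14 M.
The salt with the lower threshold [PO4^3-] precipitates first: Ca3(PO4)2.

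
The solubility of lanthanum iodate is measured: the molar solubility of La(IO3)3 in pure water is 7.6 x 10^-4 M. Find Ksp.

La(IO3)3(s) ⇌ La^3+ + 3 IO3^-
For each mole of La(IO3)3 that dissolves: [La^3+] = s, [IO3^-] = 3s.
Ksp = [La^3+][IO3^-]^3
So Ksp = s × (3s)^3 = 27s^4
With s = 7.6 × 10^-4: Ksp = 9.0 × 10^-12

Ksp = 9.0 x 10^-12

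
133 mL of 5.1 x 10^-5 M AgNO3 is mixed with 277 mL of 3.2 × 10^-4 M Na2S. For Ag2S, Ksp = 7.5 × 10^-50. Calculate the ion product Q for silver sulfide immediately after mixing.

Total volume = 133 + 277 = 410 mL.
[Ag^+] = 5.1 × 10^-5 × (133/410) = 1.65 × 10^-5 M
[S^2-] = 3.2 × 10^-4 × (277/410) = 2.16 × 10^-4 M
Ag2S(s) <=> 2 Ag^+ + S^2-, so Q = [Ag^+]^2[S^2-]
Q = (1.65 × 10^-5)^2(2.16 x 10^-4) = 5.9 × 10^-14
Q > Ksp, so Ag2S will precipitate.

Q ≈ 5.9 × 10^-14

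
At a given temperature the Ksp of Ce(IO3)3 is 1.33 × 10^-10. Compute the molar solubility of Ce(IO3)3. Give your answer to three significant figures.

Ce(IO3)3(s) <=> Ce^3+(aq) + 3 IO3^-(aq)
Ksp = [Ce^3+][IO3^-]^3
If s mol/L of Ce(IO3)3 dissolves, [Ce^3+] = s and [IO3^-] = 3s.
So Ksp = s × (3s)^3 = 27s^4
s = (1.33 × 10^-10 / 27)^(1/4) = 1.49 x 10^-3 M

1.49e-3 M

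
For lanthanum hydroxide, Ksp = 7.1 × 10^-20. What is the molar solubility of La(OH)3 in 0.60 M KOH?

s = 3.3 × 10^-19 M

La(OH)3(s) ⇌ La^3+(aq) + 3 OH^-(aq)
Ksp = [La^3+][OH^-]^3
Let s be the molar solubility in this solution. [La^3+] = s, [OH^-] = 0.60 + 3s ≈ 0.60 (Ksp is small, so little additional dissolves).
Ksp ≈ s × (0.60)^3
s = 3.3 × 10^-19 M
Check: 3s = 9.9 × 10^-19 ≪ 0.60, so the approximation is valid.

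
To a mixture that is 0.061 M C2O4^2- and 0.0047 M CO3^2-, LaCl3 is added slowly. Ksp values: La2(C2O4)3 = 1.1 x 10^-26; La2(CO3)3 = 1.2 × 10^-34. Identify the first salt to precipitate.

Precipitation of each salt starts when its ion product equals its Ksp.
For La2(C2O4)3: 1.1 x 10^-26 = (0.061)^3 × [La^3+]^2  ⇒  [La^3+] = 7.0 x 10^-12 M.
For La2(CO3)3: 1.2 × 10^-34 = (0.0047)^3 × [La^3+]^2  ⇒  [La^3+] = 3.4 × 10^-14 M.
The salt with the lower threshold [La^3+] precipitates first: La2(CO3)3.

La2(CO3)3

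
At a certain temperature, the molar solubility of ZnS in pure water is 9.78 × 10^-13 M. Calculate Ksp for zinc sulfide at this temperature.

Ksp ≈ 9.56 × 10^-25

ZnS(s) <=> Zn^2+ + S^2-
With molar solubility s: [Zn^2+] = s, [S^2-] = s.
Ksp = [Zn^2+][S^2-]
Ksp = (s)(s) = s^2
With s = 9.78 × 10^-13: Ksp = 9.56 x 10^-25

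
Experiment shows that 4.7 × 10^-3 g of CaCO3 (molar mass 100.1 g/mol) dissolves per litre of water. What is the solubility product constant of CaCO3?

Ksp = 2.2e-9

Molar solubility s = (4.7 × 10^-3 g/L) / (100.1 g/mol) = 4.70 × 10^-5 M.
CaCO3(s) ⇌ Ca^2+ + CO3^2-
Let s = molar solubility. Then [Ca^2+] = s and [CO3^2-] = s.
Ksp = [Ca^2+][CO3^2-]
Ksp = s^2
With s = 4.70 x 10^-5: Ksp = 2.2 × 10^-9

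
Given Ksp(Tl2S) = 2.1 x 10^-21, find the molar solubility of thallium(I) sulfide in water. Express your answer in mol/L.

s ≈ 8.1 × 10^-8 M

Tl2S(s) ⇌ 2 Tl^+ + S^2-
Ksp = [Tl^+]^2[S^2-]
For each mole of Tl2S that dissolves: [Tl^+] = 2s, [S^2-] = s.
Substituting: Ksp = (2s)^2s = 4s^3
s = (2.1 x 10^-21 / 4)^(1/3) = 8.1 x 10^-8 M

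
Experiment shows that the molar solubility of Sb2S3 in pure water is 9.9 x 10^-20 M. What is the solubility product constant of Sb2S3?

Sb2S3(s) <=> 2 Sb^3+(aq) + 3 S^2-(aq)
If s mol/L of Sb2S3 dissolves, [Sb^3+] = 2s and [S^2-] = 3s.
Ksp = [Sb^3+]^2[S^2-]^3
Ksp = (2s)^2(3s)^3 = 108s^5
Ksp = 108 × (9.9 × 10^-20)^5 = 1.0 × 10^-93

Ksp ≈ 1.0e-93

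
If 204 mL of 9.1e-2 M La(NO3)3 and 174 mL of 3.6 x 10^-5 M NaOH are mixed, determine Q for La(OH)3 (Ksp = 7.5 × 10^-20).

Total volume = 204 + 174 = 378 mL.
[La^3+] = 9.1 × 10^-2 × (204/378) = 4.91 × 10^-2 M
[OH^-] = 3.6 × 10^-5 × (174/378) = 1.66 x 10^-5 M
La(OH)3(s) ⇌ La^3+ + 3 OH^-, so Q = [La^3+][OH^-]^3
Q = (4.91 x 10^-2)(1.66 × 10^-5)^3 = 2.2 × 10^-16
Q > Ksp, so La(OH)3 will precipitate.

Q = 2.2 × 10^-16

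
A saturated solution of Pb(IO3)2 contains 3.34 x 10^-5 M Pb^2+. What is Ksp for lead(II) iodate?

Pb(IO3)2(s) <=> Pb^2+ + 2 IO3^-
Stoichiometry gives [IO3^-] = (2/1)[Pb^2+] = 6.680 x 10^-5 M.
Ksp = [Pb^2+][IO3^-]^2
Ksp = 3.34 × 10^-5 × (6.680 × 10^-5)^2 = 1.49 x 10^-13

Ksp ≈ 1.49e-13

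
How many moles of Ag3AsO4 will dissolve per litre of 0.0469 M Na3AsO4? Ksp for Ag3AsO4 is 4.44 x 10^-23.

s ≈ 3.27 x 10^-8 M

Ag3AsO4(s) ⇌ 3 Ag^+ + AsO4^3-
Ksp = [Ag^+]^3[AsO4^3-]
Let s be the molar solubility in this solution. [Ag^+] = 3s, [AsO4^3-] = 0.0469 + s ≈ 0.0469 (common-ion effect: AsO4^3- is already 0.0469 M).
Ksp ≈ (3s)^3 × 0.0469
s = 3.27 × 10^-8 M
Check: s = 3.3 × 10^-8 ≪ 0.0469, so the approximation is valid.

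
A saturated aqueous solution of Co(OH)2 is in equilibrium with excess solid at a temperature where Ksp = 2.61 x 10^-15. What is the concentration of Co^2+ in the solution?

[Co^2+] = 8.67e-6 M

Co(OH)2(s) <=> Co^2+ + 2 OH^-
Ksp = [Co^2+][OH^-]^2
For each mole of Co(OH)2 that dissolves: [Co^2+] = s, [OH^-] = 2s.
So Ksp = s × (2s)^2 = 4s^3
s = (2.61 x 10^-15 / 4)^(1/3) = 8.673 x 10^-6 M
[Co^2+] = s = 8.67 × 10^-6 M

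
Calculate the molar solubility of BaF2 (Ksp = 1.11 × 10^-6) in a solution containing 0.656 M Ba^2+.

s = 6.50 × 10^-4 M

BaF2(s) ⇌ Ba^2+ + 2 F^-
Ksp = [Ba^2+][F^-]^2
Let s = moles of BaF2 that dissolve per litre. [Ba^2+] = 0.656 + s ≈ 0.656, [F^-] = 2s (since the Ba^2+ already present dominates).
Ksp ≈ 0.656 × (2s)^2
s = 6.50 × 10^-4 M
Check: s = 6.5 × 10^-4 ≪ 0.656, so the approximation is valid.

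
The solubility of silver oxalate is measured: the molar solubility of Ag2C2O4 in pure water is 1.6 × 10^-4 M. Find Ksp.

Ksp ≈ 1.6e-11

Ag2C2O4(s) ⇌ 2 Ag^+ + C2O4^2-
Let s = molar solubility. Then [Ag^+] = 2s and [C2O4^2-] = s.
Ksp = [Ag^+]^2[C2O4^2-]
Substituting: Ksp = (2s)^2s = 4s^3
With s = 1.6 x 10^-4: Ksp = 1.6 x 10^-11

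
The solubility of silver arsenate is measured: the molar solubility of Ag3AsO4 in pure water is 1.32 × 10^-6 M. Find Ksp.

Ag3AsO4(s) <=> 3 Ag^+ + AsO4^3-
Let s = molar solubility. Then [Ag^+] = 3s and [AsO4^3-] = s.
Ksp = [Ag^+]^3[AsO4^3-]
Substituting: Ksp = (3s)^3s = 27s^4
With s = 1.32 × 10^-6: Ksp = 8.20 × 10^-23

Ksp = 8.20 × 10^-23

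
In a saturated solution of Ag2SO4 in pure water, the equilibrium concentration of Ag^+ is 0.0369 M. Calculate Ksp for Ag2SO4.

Ksp ≈ 2.51e-5

Ag2SO4(s) <=> 2 Ag^+ + SO4^2-
Stoichiometry gives [SO4^2-] = (1/2)[Ag^+] = 1.845 × 10^-2 M.
Ksp = [Ag^+]^2[SO4^2-]
Ksp = (3.69 × 10^-2)^2 × 1.845 × 10^-2 = 2.51 × 10^-5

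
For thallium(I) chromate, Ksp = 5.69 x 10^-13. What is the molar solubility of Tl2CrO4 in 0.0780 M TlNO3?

s = 9.35 x 10^-11 M

Tl2CrO4(s) ⇌ 2 Tl^+ + CrO4^2-
Ksp = [Tl^+]^2[CrO4^2-]
If s mol/L dissolves here, [Tl^+] = 0.0780 + 2s ≈ 0.0780, [CrO4^2-] = s (since Tl^+ from TlNO3 dominates).
Ksp ≈ (0.0780)^2 × s
s = 9.35 x 10^-11 M
Check: 2s = 1.9 × 10^-10 ≪ 0.0780, so the approximation is valid.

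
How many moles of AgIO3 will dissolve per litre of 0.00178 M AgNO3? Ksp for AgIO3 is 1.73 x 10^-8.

9.72 x 10^-6 M

AgIO3(s) ⇌ Ag^+ + IO3^-
Ksp = [Ag^+][IO3^-]
Let s = moles of AgIO3 that dissolve per litre. [Ag^+] = 0.00178 + s ≈ 0.00178, [IO3^-] = s (common-ion effect: Ag^+ is already 0.00178 M).
Ksp ≈ 0.00178 × s
s = 9.72 × 10^-6 M
Check: s = 9.7 × 10^-6 ≪ 0.00178, so the approximation is valid.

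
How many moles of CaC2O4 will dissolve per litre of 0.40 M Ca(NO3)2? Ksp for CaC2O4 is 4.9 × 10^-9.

s ≈ 1.2e-8 M

CaC2O4(s) ⇌ Ca^2+ + C2O4^2-
Ksp = [Ca^2+][C2O4^2-]
Let s be the molar solubility in this solution. [Ca^2+] = 0.40 + s ≈ 0.40, [C2O4^2-] = s (common-ion effect: Ca^2+ is already 0.40 M).
Ksp ≈ 0.40 × s
s = 1.2 × 10^-8 M
Check: s = 1.2 x 10^-8 ≪ 0.40, so the approximation is valid.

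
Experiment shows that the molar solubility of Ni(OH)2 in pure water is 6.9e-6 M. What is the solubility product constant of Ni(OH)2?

Ksp ≈ 1.3 x 10^-15

Ni(OH)2(s) <=> Ni^2+ + 2 OH^-
For each mole of Ni(OH)2 that dissolves: [Ni^2+] = s, [OH^-] = 2s.
Ksp = [Ni^2+][OH^-]^2
Substituting: Ksp = s(2s)^2 = 4s^3
Ksp = 4 × (6.9 x 10^-6)^3 = 1.3 x 10^-15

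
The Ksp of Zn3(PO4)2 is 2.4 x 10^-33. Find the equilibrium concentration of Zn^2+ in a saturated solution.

Zn3(PO4)2(s) ⇌ 3 Zn^2+(aq) + 2 PO4^3-(aq)
Ksp = [Zn^2+]^3[PO4^3-]^2
With molar solubility s: [Zn^2+] = 3s, [PO4^3-] = 2s.
So Ksp = (3s)^3 × (2s)^2 = 108s^5
Solving, s = (2.4 x 10^-33/108)^(1/5) = 1.17 x 10^-7 M
[Zn^2+] = 3s = 3.5 x 10^-7 M

3.5e-7 M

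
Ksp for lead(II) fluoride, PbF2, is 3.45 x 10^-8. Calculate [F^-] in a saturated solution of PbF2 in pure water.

[F^-] = 4.10 x 10^-3 M

PbF2(s) ⇌ Pb^2+ + 2 F^-
Ksp = [Pb^2+][F^-]^2
For each mole of PbF2 that dissolves: [Pb^2+] = s, [F^-] = 2s.
Ksp = s(2s)^2 = 4s^3
s = (3.45 x 10^-8 / 4)^(1/3) = 2.051 x 10^-3 M
[F^-] = 2s = 4.10 × 10^-3 M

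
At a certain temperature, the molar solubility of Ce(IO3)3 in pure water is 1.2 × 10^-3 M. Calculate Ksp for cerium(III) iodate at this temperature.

Ce(IO3)3(s) <=> Ce^3+(aq) + 3 IO3^-(aq)
For each mole of Ce(IO3)3 that dissolves: [Ce^3+] = s, [IO3^-] = 3s.
Ksp = [Ce^3+][IO3^-]^3
So Ksp = s × (3s)^3 = 27s^4
Ksp = 27 × (1.2 × 10^-3)^4 = 5.6 × 10^-11

5.6 × 10^-11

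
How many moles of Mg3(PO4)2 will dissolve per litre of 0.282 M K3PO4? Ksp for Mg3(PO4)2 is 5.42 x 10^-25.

Mg3(PO4)2(s) ⇌ 3 Mg^2+ + 2 PO4^3-
Ksp = [Mg^2+]^3[PO4^3-]^2
Let s = moles of Mg3(PO4)2 that dissolve per litre. [Mg^2+] = 3s, [PO4^3-] = 0.282 + 2s ≈ 0.282 (Ksp is small, so little additional dissolves).
Ksp ≈ (3s)^3 × (0.282)^2
s = 6.32 x 10^-9 M
Check: 2s = 1.3 x 10^-8 ≪ 0.282, so the approximation is valid.

s = 6.32 × 10^-9 M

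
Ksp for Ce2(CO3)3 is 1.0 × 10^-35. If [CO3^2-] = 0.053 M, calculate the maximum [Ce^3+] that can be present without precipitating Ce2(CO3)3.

2.6 × 10^-16 M

Ce2(CO3)3(s) ⇌ 2 Ce^3+(aq) + 3 CO3^2-(aq)
Ksp = [Ce^3+]^2[CO3^2-]^3
Precipitation begins when Q = Ksp. With [CO3^2-] = 0.053 M:
1.0 × 10^-35 = (0.053)^3 × [Ce^3+]^2
[Ce^3+] = (1.0 × 10^-35 / 1.49 × 10^-4)^(1/2) = 2.6 x 10^-16 M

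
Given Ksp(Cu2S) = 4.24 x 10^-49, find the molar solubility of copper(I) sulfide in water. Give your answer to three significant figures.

Cu2S(s) ⇌ 2 Cu^+(aq) + S^2-(aq)
Ksp = [Cu^+]^2[S^2-]
With molar solubility s: [Cu^+] = 2s, [S^2-] = s.
So Ksp = (2s)^2 × s = 4s^3
s = (4.24 x 10^-49 / 4)^(1/3) = 4.73 × 10^-17 M

4.73 × 10^-17 M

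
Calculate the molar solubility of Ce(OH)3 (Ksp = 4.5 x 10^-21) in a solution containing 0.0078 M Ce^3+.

2.8 × 10^-7 M

Ce(OH)3(s) ⇌ Ce^3+ + 3 OH^-
Ksp = [Ce^3+][OH^-]^3
If s mol/L dissolves here, [Ce^3+] = 0.0078 + s ≈ 0.0078, [OH^-] = 3s (Ksp is small, so little additional dissolves).
Ksp ≈ 0.0078 × (3s)^3
s = 2.8 × 10^-7 M
Check: s = 2.8 x 10^-7 ≪ 0.0078, so the approximation is valid.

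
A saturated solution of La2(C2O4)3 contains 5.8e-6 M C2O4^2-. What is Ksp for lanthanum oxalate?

2.9 × 10^-27

La2(C2O4)3(s) ⇌ 2 La^3+ + 3 C2O4^2-
Stoichiometry gives [La^3+] = (2/3)[C2O4^2-] = 3.87 × 10^-6 M.
Ksp = [La^3+]^2[C2O4^2-]^3
Ksp = (3.87 × 10^-6)^2 × (5.8 x 10^-6)^3 = 2.9 × 10^-27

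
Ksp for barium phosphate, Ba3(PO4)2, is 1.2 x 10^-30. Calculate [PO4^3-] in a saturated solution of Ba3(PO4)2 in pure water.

Ba3(PO4)2(s) ⇌ 3 Ba^2+(aq) + 2 PO4^3-(aq)
Ksp = [Ba^2+]^3[PO4^3-]^2
For each mole of Ba3(PO4)2 that dissolves: [Ba^2+] = 3s, [PO4^3-] = 2s.
Ksp = (3s)^3(2s)^2 = 108s^5
s = (1.2 x 10^-30 / 108)^(1/5) = 4.07 × 10^-7 M
[PO4^3-] = 2s = 8.1 x 10^-7 M

[PO4^3-] = 8.1 × 10^-7 M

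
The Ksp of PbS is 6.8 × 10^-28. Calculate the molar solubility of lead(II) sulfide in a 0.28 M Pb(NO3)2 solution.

s = 2.4 × 10^-27 M

PbS(s) ⇌ Pb^2+(aq) + S^2-(aq)
Ksp = [Pb^2+][S^2-]
Let s be the molar solubility in this solution. [Pb^2+] = 0.28 + s ≈ 0.28, [S^2-] = s (common-ion effect: Pb^2+ is already 0.28 M).
Ksp ≈ 0.28 × s
s = 2.4 × 10^-27 M
Check: s = 2.4 × 10^-27 ≪ 0.28, so the approximation is valid.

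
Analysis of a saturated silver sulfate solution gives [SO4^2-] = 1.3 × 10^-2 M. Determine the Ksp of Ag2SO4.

Ag2SO4(s) <=> 2 Ag^+ + SO4^2-
Stoichiometry gives [Ag^+] = (2/1)[SO4^2-] = 2.60 × 10^-2 M.
Ksp = [Ag^+]^2[SO4^2-]
Ksp = (2.60 x 10^-2)^2 × 1.3 × 10^-2 = 8.8 × 10^-6

Ksp = 8.8 × 10^-6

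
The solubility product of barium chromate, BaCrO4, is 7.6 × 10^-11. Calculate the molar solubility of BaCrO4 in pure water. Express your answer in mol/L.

s = 8.7 x 10^-6 M

BaCrO4(s) ⇌ Ba^2+ + CrO4^2-
Ksp = [Ba^2+][CrO4^2-]
For each mole of BaCrO4 that dissolves: [Ba^2+] = s, [CrO4^2-] = s.
Ksp = (s)(s) = s^2
s = (7.6 × 10^-11)^(1/2) = 8.7 × 10^-6 M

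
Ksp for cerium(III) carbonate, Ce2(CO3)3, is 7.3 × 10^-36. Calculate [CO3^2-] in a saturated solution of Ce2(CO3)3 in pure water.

[CO3^2-] = 1.1e-7 M

Ce2(CO3)3(s) ⇌ 2 Ce^3+(aq) + 3 CO3^2-(aq)
Ksp = [Ce^3+]^2[CO3^2-]^3
For each mole of Ce2(CO3)3 that dissolves: [Ce^3+] = 2s, [CO3^2-] = 3s.
So Ksp = (2s)^2 × (3s)^3 = 108s^5
s = (7.3 × 10^-36 / 108)^(1/5) = 3.68 x 10^-8 M
[CO3^2-] = 3s = 1.1 × 10^-7 M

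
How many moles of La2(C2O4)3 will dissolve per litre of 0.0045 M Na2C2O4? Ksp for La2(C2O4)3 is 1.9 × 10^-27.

La2(C2O4)3(s) ⇌ 2 La^3+ + 3 C2O4^2-
Ksp = [La^3+]^2[C2O4^2-]^3
If s mol/L dissolves here, [La^3+] = 2s, [C2O4^2-] = 0.0045 + 3s ≈ 0.0045 (since C2O4^2- from Na2C2O4 dominates).
Ksp ≈ (2s)^2 × (0.0045)^3
s = 7.2 × 10^-11 M
Check: 3s = 2.2 × 10^-10 ≪ 0.0045, so the approximation is valid.

s ≈ 7.2 × 10^-11 M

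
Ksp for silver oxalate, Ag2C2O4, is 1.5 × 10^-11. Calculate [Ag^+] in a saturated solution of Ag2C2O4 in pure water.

Ag2C2O4(s) <=> 2 Ag^+(aq) + C2O4^2-(aq)
Ksp = [Ag^+]^2[C2O4^2-]
If s mol/L of Ag2C2O4 dissolves, [Ag^+] = 2s and [C2O4^2-] = s.
Ksp = (2s)^2s = 4s^3
Solving, s = (1.5 × 10^-11/4)^(1/3) = 1.55 × 10^-4 M
[Ag^+] = 2s = 3.1 x 10^-4 M

[Ag^+] = 3.1 × 10^-4 M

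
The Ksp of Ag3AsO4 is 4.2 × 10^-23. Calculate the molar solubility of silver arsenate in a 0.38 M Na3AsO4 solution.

Ag3AsO4(s) ⇌ 3 Ag^+(aq) + AsO4^3-(aq)
Ksp = [Ag^+]^3[AsO4^3-]
If s mol/L dissolves here, [Ag^+] = 3s, [AsO4^3-] = 0.38 + s ≈ 0.38 (common-ion effect: AsO4^3- is already 0.38 M).
Ksp ≈ (3s)^3 × 0.38
s = 1.6 × 10^-8 M
Check: s = 1.6 × 10^-8 ≪ 0.38, so the approximation is valid.

s = 1.6 × 10^-8 M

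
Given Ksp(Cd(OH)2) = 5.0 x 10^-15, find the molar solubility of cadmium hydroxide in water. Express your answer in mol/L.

s = 1.1 × 10^-5 M

Cd(OH)2(s) ⇌ Cd^2+(aq) + 2 OH^-(aq)
Ksp = [Cd^2+][OH^-]^2
For each mole of Cd(OH)2 that dissolves: [Cd^2+] = s, [OH^-] = 2s.
So Ksp = s × (2s)^2 = 4s^3
Solving, s = (5.0 x 10^-15/4)^(1/3) = 1.1 × 10^-5 M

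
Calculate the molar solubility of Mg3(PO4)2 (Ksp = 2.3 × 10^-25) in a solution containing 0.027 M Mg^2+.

Mg3(PO4)2(s) ⇌ 3 Mg^2+(aq) + 2 PO4^3-(aq)
Ksp = [Mg^2+]^3[PO4^3-]^2
Let s be the molar solubility in this solution. [Mg^2+] = 0.027 + 3s ≈ 0.027, [PO4^3-] = 2s (Ksp is small, so little additional dissolves).
Ksp ≈ (0.027)^3 × (2s)^2
s = 5.4 x 10^-11 M
Check: 3s = 1.6 × 10^-10 ≪ 0.027, so the approximation is valid.

s ≈ 5.4 x 10^-11 M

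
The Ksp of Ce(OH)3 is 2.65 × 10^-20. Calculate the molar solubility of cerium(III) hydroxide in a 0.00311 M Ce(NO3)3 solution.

s ≈ 6.81 × 10^-7 M

Ce(OH)3(s) <=> Ce^3+ + 3 OH^-
Ksp = [Ce^3+][OH^-]^3
If s mol/L dissolves here, [Ce^3+] = 0.00311 + s ≈ 0.00311, [OH^-] = 3s (since Ce^3+ from Ce(NO3)3 dominates).
Ksp ≈ 0.00311 × (3s)^3
s = 6.81 × 10^-7 M
Check: s = 6.8 × 10^-7 ≪ 0.00311, so the approximation is valid.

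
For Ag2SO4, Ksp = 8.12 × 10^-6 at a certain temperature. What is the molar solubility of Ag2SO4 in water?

Ag2SO4(s) ⇌ 2 Ag^+ + SO4^2-
Ksp = [Ag^+]^2[SO4^2-]
If s mol/L of Ag2SO4 dissolves, [Ag^+] = 2s and [SO4^2-] = s.
So Ksp = (2s)^2 × s = 4s^3
s = (8.12 × 10^-6 / 4)^(1/3) = 1.27 × 10^-2 M

s = 0.0127 M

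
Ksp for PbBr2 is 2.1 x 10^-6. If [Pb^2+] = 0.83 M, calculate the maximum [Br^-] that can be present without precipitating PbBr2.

[Br^-] = 1.6 × 10^-3 M

PbBr2(s) <=> Pb^2+ + 2 Br^-
Ksp = [Pb^2+][Br^-]^2
Precipitation begins when Q = Ksp. With [Pb^2+] = 0.83 M:
2.1 x 10^-6 = (0.83) × [Br^-]^2
[Br^-] = (2.1 x 10^-6 / 8.3 × 10^-1)^(1/2) = 1.6 x 10^-3 M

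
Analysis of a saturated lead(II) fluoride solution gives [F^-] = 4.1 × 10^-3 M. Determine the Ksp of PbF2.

PbF2(s) ⇌ Pb^2+(aq) + 2 F^-(aq)
Stoichiometry gives [Pb^2+] = (1/2)[F^-] = 2.05 × 10^-3 M.
Ksp = [Pb^2+][F^-]^2
Ksp = 2.05 × 10^-3 × (4.1 × 10^-3)^2 = 3.4 × 10^-8

3.4 × 10^-8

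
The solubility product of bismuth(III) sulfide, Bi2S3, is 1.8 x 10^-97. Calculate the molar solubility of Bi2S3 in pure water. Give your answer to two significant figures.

s = 1.8e-20 M

Bi2S3(s) ⇌ 2 Bi^3+ + 3 S^2-
Ksp = [Bi^3+]^2[S^2-]^3
Let s = molar solubility. Then [Bi^3+] = 2s and [S^2-] = 3s.
Ksp = (2s)^2(3s)^3 = 108s^5
s = (1.8 x 10^-97 / 108)^(1/5) = 1.8 x 10^-20 M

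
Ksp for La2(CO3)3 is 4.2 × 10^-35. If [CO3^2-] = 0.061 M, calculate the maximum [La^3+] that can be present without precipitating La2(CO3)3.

4.3 × 10^-16 M

La2(CO3)3(s) ⇌ 2 La^3+ + 3 CO3^2-
Ksp = [La^3+]^2[CO3^2-]^3
Precipitation begins when Q = Ksp. With [CO3^2-] = 0.061 M:
4.2 × 10^-35 = (0.061)^3 × [La^3+]^2
[La^3+] = (4.2 × 10^-35 / 2.27 × 10^-4)^(1/2) = 4.3 × 10^-16 M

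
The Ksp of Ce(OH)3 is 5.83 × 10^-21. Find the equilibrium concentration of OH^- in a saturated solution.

1.15e-5 M

Ce(OH)3(s) ⇌ Ce^3+ + 3 OH^-
Ksp = [Ce^3+][OH^-]^3
If s mol/L of Ce(OH)3 dissolves, [Ce^3+] = s and [OH^-] = 3s.
Substituting: Ksp = s(3s)^3 = 27s^4
s = (5.83 × 10^-21 / 27)^(1/4) = 3.833 × 10^-6 M
[OH^-] = 3s = 1.15 x 10^-5 M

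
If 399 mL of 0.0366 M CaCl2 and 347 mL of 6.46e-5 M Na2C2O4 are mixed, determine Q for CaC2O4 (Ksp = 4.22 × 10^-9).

Q ≈ 5.88e-7

Total volume = 399 + 347 = 746 mL.
[Ca^2+] = 3.66 × 10^-2 × (399/746) = 1.958 × 10^-2 M
[C2O4^2-] = 6.46 × 10^-5 × (347/746) = 3.005 × 10^-5 M
CaC2O4(s) ⇌ Ca^2+ + C2O4^2-, so Q = [Ca^2+][C2O4^2-]
Q = (1.958 × 10^-2)(3.005 × 10^-5) = 5.88 x 10^-7
Q > Ksp, so CaC2O4 will precipitate.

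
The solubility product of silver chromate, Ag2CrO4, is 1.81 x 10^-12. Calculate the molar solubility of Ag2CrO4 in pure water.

Ag2CrO4(s) ⇌ 2 Ag^+ + CrO4^2-
Ksp = [Ag^+]^2[CrO4^2-]
Let s = molar solubility. Then [Ag^+] = 2s and [CrO4^2-] = s.
So Ksp = (2s)^2 × s = 4s^3
Solving, s = (1.81 x 10^-12/4)^(1/3) = 7.68 × 10^-5 M

7.68 × 10^-5 M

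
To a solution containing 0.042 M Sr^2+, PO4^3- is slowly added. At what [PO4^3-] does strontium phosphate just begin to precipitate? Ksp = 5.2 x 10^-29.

Sr3(PO4)2(s) ⇌ 3 Sr^2+(aq) + 2 PO4^3-(aq)
Ksp = [Sr^2+]^3[PO4^3-]^2
Precipitation begins when Q = Ksp. With [Sr^2+] = 0.042 M:
5.2 x 10^-29 = (0.042)^3 × [PO4^3-]^2
[PO4^3-] = (5.2 x 10^-29 / 7.41 x 10^-5)^(1/2) = 8.4 × 10^-13 M

[PO4^3-] ≈ 8.4e-13 M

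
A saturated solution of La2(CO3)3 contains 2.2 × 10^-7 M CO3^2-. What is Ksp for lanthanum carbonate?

Ksp = 2.3 x 10^-34

La2(CO3)3(s) <=> 2 La^3+ + 3 CO3^2-
Stoichiometry gives [La^3+] = (2/3)[CO3^2-] = 1.47 × 10^-7 M.
Ksp = [La^3+]^2[CO3^2-]^3
Ksp = (1.47 × 10^-7)^2 × (2.2 × 10^-7)^3 = 2.3 x 10^-34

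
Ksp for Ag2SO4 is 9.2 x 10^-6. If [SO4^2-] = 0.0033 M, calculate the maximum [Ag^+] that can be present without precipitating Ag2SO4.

Ag2SO4(s) ⇌ 2 Ag^+ + SO4^2-
Ksp = [Ag^+]^2[SO4^2-]
Precipitation begins when Q = Ksp. With [SO4^2-] = 0.0033 M:
9.2 x 10^-6 = (0.0033) × [Ag^+]^2
[Ag^+] = (9.2 x 10^-6 / 3.3 x 10^-3)^(1/2) = 5.3 × 10^-2 M

5.3 × 10^-2 M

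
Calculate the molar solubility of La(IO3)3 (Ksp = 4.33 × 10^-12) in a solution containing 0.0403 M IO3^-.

s = 6.62e-8 M

La(IO3)3(s) <=> La^3+ + 3 IO3^-
Ksp = [La^3+][IO3^-]^3
If s mol/L dissolves here, [La^3+] = s, [IO3^-] = 0.0403 + 3s ≈ 0.0403 (common-ion effect: IO3^- is already 0.0403 M).
Ksp ≈ s × (0.0403)^3
s = 6.62 x 10^-8 M
Check: 3s = 2.0 x 10^-7 ≪ 0.0403, so the approximation is valid.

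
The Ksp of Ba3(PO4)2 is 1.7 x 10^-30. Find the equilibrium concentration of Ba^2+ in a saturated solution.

Ba3(PO4)2(s) <=> 3 Ba^2+ + 2 PO4^3-
Ksp = [Ba^2+]^3[PO4^3-]^2
With molar solubility s: [Ba^2+] = 3s, [PO4^3-] = 2s.
Ksp = (3s)^3(2s)^2 = 108s^5
Solving, s = (1.7 x 10^-30/108)^(1/5) = 4.36 × 10^-7 M
[Ba^2+] = 3s = 1.3 x 10^-6 M

[Ba^2+] ≈ 1.3 × 10^-6 M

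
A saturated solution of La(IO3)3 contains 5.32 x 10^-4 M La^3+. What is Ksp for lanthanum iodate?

La(IO3)3(s) ⇌ La^3+(aq) + 3 IO3^-(aq)
Stoichiometry gives [IO3^-] = (3/1)[La^3+] = 1.596 × 10^-3 M.
Ksp = [La^3+][IO3^-]^3
Ksp = 5.32 x 10^-4 × (1.596 x 10^-3)^3 = 2.16 × 10^-12

Ksp ≈ 2.16 × 10^-12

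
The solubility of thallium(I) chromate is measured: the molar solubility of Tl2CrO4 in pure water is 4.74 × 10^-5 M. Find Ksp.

Ksp = 4.26 × 10^-13

Tl2CrO4(s) ⇌ 2 Tl^+ + CrO4^2-
If s mol/L of Tl2CrO4 dissolves, [Tl^+] = 2s and [CrO4^2-] = s.
Ksp = [Tl^+]^2[CrO4^2-]
Substituting: Ksp = (2s)^2s = 4s^3
With s = 4.74 x 10^-5: Ksp = 4.26 x 10^-13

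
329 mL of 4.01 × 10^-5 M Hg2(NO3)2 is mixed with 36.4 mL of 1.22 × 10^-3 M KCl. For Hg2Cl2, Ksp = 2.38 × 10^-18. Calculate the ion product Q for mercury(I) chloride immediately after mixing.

Total volume = 329 + 36.4 = 365.4 mL.
[Hg2^2+] = 4.01 x 10^-5 × (329/365.4) = 3.611 × 10^-5 M
[Cl^-] = 1.22 × 10^-3 × (36.4/365.4) = 1.215 × 10^-4 M
Hg2Cl2(s) ⇌ Hg2^2+ + 2 Cl^-, so Q = [Hg2^2+][Cl^-]^2
Q = (3.611 x 10^-5)(1.215 × 10^-4)^2 = 5.33 x 10^-13
Q > Ksp, so Hg2Cl2 will precipitate.

Q = 5.33 × 10^-13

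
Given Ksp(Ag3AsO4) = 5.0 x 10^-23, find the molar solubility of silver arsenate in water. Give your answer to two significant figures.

Ag3AsO4(s) ⇌ 3 Ag^+(aq) + AsO4^3-(aq)
Ksp = [Ag^+]^3[AsO4^3-]
If s mol/L of Ag3AsO4 dissolves, [Ag^+] = 3s and [AsO4^3-] = s.
Ksp = (3s)^3s = 27s^4
s = (5.0 x 10^-23 / 27)^(1/4) = 1.2 x 10^-6 M

s ≈ 1.2 × 10^-6 M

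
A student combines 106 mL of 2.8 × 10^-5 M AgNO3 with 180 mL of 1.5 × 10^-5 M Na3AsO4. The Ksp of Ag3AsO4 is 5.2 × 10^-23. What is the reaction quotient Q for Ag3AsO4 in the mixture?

Q = 1.1e-20

Total volume = 106 + 180 = 286 mL.
[Ag^+] = 2.8 × 10^-5 × (106/286) = 1.04 × 10^-5 M
[AsO4^3-] = 1.5 × 10^-5 × (180/286) = 9.44 × 10^-6 M
Ag3AsO4(s) ⇌ 3 Ag^+ + AsO4^3-, so Q = [Ag^+]^3[AsO4^3-]
Q = (1.04 × 10^-5)^3(9.44 × 10^-6) = 1.1 x 10^-20
Q > Ksp, so Ag3AsO4 will precipitate.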